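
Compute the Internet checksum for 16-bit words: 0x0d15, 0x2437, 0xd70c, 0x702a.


Sum all words (with carry folding):
+ 0x0d15 = 0x0d15
+ 0x2437 = 0x314c
+ 0xd70c = 0x0859
+ 0x702a = 0x7883
One's complement: ~0x7883
Checksum = 0x877c


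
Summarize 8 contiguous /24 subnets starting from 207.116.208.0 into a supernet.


Original prefix: /24
Number of subnets: 8 = 2^3
New prefix = 24 - 3 = 21
Supernet: 207.116.208.0/21


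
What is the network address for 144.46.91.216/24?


IP:   10010000.00101110.01011011.11011000
Mask: 11111111.11111111.11111111.00000000
AND operation:
Net:  10010000.00101110.01011011.00000000
Network: 144.46.91.0/24


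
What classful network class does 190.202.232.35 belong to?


First octet: 190
Binary: 10111110
10xxxxxx -> Class B (128-191)
Class B, default mask 255.255.0.0 (/16)


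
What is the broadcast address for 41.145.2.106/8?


Network: 41.0.0.0/8
Host bits = 24
Set all host bits to 1:
Broadcast: 41.255.255.255


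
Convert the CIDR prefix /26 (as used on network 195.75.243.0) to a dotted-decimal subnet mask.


/26 means 26 network bits, 6 host bits
Binary: 11111111111111111111111111000000
Mask: 255.255.255.192


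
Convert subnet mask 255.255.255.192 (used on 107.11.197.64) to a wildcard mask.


Subnet mask: 255.255.255.192
Wildcard = 255.255.255.255 - subnet mask
255 - 255 = 0
255 - 255 = 0
255 - 255 = 0
255 - 192 = 63
Wildcard: 0.0.0.63


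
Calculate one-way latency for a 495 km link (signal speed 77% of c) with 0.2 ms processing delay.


Speed = 0.77 * 3e5 km/s = 231000 km/s
Propagation delay = 495 / 231000 = 0.0021 s = 2.1429 ms
Processing delay = 0.2 ms
Total one-way latency = 2.3429 ms


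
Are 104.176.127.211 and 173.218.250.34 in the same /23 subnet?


Mask: 255.255.254.0
104.176.127.211 AND mask = 104.176.126.0
173.218.250.34 AND mask = 173.218.250.0
No, different subnets (104.176.126.0 vs 173.218.250.0)


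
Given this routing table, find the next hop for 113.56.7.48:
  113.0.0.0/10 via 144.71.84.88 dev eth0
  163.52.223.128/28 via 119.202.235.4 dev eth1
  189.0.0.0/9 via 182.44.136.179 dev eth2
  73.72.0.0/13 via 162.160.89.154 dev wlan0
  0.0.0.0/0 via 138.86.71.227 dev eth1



Longest prefix match for 113.56.7.48:
  /10 113.0.0.0: MATCH
  /28 163.52.223.128: no
  /9 189.0.0.0: no
  /13 73.72.0.0: no
  /0 0.0.0.0: MATCH
Selected: next-hop 144.71.84.88 via eth0 (matched /10)


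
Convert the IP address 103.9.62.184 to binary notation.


103 = 01100111
9 = 00001001
62 = 00111110
184 = 10111000
Binary: 01100111.00001001.00111110.10111000


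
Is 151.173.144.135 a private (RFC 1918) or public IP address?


RFC 1918 private ranges:
  10.0.0.0/8 (10.0.0.0 - 10.255.255.255)
  172.16.0.0/12 (172.16.0.0 - 172.31.255.255)
  192.168.0.0/16 (192.168.0.0 - 192.168.255.255)
Public (not in any RFC 1918 range)


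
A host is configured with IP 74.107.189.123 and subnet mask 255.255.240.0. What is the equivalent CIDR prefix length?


Binary: 11111111.11111111.11110000.00000000
Count leading 1s
Prefix: /20


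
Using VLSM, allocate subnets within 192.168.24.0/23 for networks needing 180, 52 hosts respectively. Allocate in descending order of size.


180 hosts -> /24 (254 usable): 192.168.24.0/24
52 hosts -> /26 (62 usable): 192.168.25.0/26
Allocation: 192.168.24.0/24 (180 hosts, 254 usable); 192.168.25.0/26 (52 hosts, 62 usable)


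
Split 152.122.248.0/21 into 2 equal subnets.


New prefix = 21 + 1 = 22
Each subnet has 1024 addresses
  152.122.248.0/22
  152.122.252.0/22
Subnets: 152.122.248.0/22, 152.122.252.0/22


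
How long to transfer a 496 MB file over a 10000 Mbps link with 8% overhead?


Effective throughput = 10000 * (1 - 8/100) = 9200 Mbps
File size in Mb = 496 * 8 = 3968 Mb
Time = 3968 / 9200
Time = 0.4313 seconds


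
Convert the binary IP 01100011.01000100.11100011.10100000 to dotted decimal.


01100011 = 99
01000100 = 68
11100011 = 227
10100000 = 160
IP: 99.68.227.160


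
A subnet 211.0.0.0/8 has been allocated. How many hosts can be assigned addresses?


Host bits = 32 - 8 = 24
Total addresses = 2^24 = 16777216
Usable = total - 2 (network and broadcast)
Usable hosts: 16777214


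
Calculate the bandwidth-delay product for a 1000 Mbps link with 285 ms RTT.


BDP = bandwidth * RTT
= 1000 Mbps * 285 ms
= 1000 * 1e6 * 285 / 1000 bits
= 285000000 bits
= 35625000 bytes
= 34790.0391 KB
BDP = 285000000 bits (35625000 bytes)


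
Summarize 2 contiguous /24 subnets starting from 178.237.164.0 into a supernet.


Original prefix: /24
Number of subnets: 2 = 2^1
New prefix = 24 - 1 = 23
Supernet: 178.237.164.0/23


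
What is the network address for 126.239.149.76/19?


IP:   01111110.11101111.10010101.01001100
Mask: 11111111.11111111.11100000.00000000
AND operation:
Net:  01111110.11101111.10000000.00000000
Network: 126.239.128.0/19


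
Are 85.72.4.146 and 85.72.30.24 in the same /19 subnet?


Mask: 255.255.224.0
85.72.4.146 AND mask = 85.72.0.0
85.72.30.24 AND mask = 85.72.0.0
Yes, same subnet (85.72.0.0)


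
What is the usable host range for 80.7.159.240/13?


Network: 80.0.0.0
Broadcast: 80.7.255.255
First usable = network + 1
Last usable = broadcast - 1
Range: 80.0.0.1 to 80.7.255.254


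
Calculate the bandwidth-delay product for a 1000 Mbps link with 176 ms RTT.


BDP = bandwidth * RTT
= 1000 Mbps * 176 ms
= 1000 * 1e6 * 176 / 1000 bits
= 176000000 bits
= 22000000 bytes
= 21484.375 KB
BDP = 176000000 bits (22000000 bytes)


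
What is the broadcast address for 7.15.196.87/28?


Network: 7.15.196.80/28
Host bits = 4
Set all host bits to 1:
Broadcast: 7.15.196.95


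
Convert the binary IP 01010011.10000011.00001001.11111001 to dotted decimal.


01010011 = 83
10000011 = 131
00001001 = 9
11111001 = 249
IP: 83.131.9.249


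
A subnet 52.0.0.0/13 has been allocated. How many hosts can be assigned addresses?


Host bits = 32 - 13 = 19
Total addresses = 2^19 = 524288
Usable = total - 2 (network and broadcast)
Usable hosts: 524286


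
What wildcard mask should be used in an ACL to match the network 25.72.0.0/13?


Subnet mask: 255.248.0.0
Wildcard = 255.255.255.255 - subnet mask
255 - 255 = 0
255 - 248 = 7
255 - 0 = 255
255 - 0 = 255
Wildcard: 0.7.255.255


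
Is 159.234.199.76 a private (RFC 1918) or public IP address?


RFC 1918 private ranges:
  10.0.0.0/8 (10.0.0.0 - 10.255.255.255)
  172.16.0.0/12 (172.16.0.0 - 172.31.255.255)
  192.168.0.0/16 (192.168.0.0 - 192.168.255.255)
Public (not in any RFC 1918 range)


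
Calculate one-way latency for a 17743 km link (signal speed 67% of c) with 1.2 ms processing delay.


Speed = 0.67 * 3e5 km/s = 201000 km/s
Propagation delay = 17743 / 201000 = 0.0883 s = 88.2736 ms
Processing delay = 1.2 ms
Total one-way latency = 89.4736 ms


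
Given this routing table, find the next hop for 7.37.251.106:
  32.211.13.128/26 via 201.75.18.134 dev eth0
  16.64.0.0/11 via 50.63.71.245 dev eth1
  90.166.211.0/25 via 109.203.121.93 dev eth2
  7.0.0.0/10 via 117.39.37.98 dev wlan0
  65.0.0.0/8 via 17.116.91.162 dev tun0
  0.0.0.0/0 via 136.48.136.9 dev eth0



Longest prefix match for 7.37.251.106:
  /26 32.211.13.128: no
  /11 16.64.0.0: no
  /25 90.166.211.0: no
  /10 7.0.0.0: MATCH
  /8 65.0.0.0: no
  /0 0.0.0.0: MATCH
Selected: next-hop 117.39.37.98 via wlan0 (matched /10)


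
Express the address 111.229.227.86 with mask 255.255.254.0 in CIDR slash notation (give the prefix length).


Binary: 11111111.11111111.11111110.00000000
Count leading 1s
Prefix: /23


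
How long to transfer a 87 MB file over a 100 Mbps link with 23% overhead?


Effective throughput = 100 * (1 - 23/100) = 77 Mbps
File size in Mb = 87 * 8 = 696 Mb
Time = 696 / 77
Time = 9.039 seconds


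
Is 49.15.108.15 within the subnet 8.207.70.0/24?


Subnet network: 8.207.70.0
Test IP AND mask: 49.15.108.0
No, 49.15.108.15 is not in 8.207.70.0/24


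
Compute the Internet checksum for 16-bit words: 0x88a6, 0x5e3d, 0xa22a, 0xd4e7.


Sum all words (with carry folding):
+ 0x88a6 = 0x88a6
+ 0x5e3d = 0xe6e3
+ 0xa22a = 0x890e
+ 0xd4e7 = 0x5df6
One's complement: ~0x5df6
Checksum = 0xa209


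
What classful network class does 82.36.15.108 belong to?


First octet: 82
Binary: 01010010
0xxxxxxx -> Class A (1-126)
Class A, default mask 255.0.0.0 (/8)


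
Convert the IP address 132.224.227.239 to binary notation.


132 = 10000100
224 = 11100000
227 = 11100011
239 = 11101111
Binary: 10000100.11100000.11100011.11101111


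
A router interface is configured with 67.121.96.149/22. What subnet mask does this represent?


/22 means 22 network bits, 10 host bits
Binary: 11111111111111111111110000000000
Mask: 255.255.252.0


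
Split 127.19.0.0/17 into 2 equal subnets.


New prefix = 17 + 1 = 18
Each subnet has 16384 addresses
  127.19.0.0/18
  127.19.64.0/18
Subnets: 127.19.0.0/18, 127.19.64.0/18


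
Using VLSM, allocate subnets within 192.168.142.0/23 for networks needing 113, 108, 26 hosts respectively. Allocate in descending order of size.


113 hosts -> /25 (126 usable): 192.168.142.0/25
108 hosts -> /25 (126 usable): 192.168.142.128/25
26 hosts -> /27 (30 usable): 192.168.143.0/27
Allocation: 192.168.142.0/25 (113 hosts, 126 usable); 192.168.142.128/25 (108 hosts, 126 usable); 192.168.143.0/27 (26 hosts, 30 usable)


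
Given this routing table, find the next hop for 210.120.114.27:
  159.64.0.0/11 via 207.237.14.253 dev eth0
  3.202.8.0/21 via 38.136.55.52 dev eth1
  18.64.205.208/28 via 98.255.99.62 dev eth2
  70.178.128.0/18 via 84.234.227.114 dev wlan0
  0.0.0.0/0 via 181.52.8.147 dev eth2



Longest prefix match for 210.120.114.27:
  /11 159.64.0.0: no
  /21 3.202.8.0: no
  /28 18.64.205.208: no
  /18 70.178.128.0: no
  /0 0.0.0.0: MATCH
Selected: next-hop 181.52.8.147 via eth2 (matched /0)


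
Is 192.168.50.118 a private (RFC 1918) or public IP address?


RFC 1918 private ranges:
  10.0.0.0/8 (10.0.0.0 - 10.255.255.255)
  172.16.0.0/12 (172.16.0.0 - 172.31.255.255)
  192.168.0.0/16 (192.168.0.0 - 192.168.255.255)
Private (in 192.168.0.0/16)


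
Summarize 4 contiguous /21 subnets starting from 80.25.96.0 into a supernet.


Original prefix: /21
Number of subnets: 4 = 2^2
New prefix = 21 - 2 = 19
Supernet: 80.25.96.0/19


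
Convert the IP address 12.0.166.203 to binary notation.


12 = 00001100
0 = 00000000
166 = 10100110
203 = 11001011
Binary: 00001100.00000000.10100110.11001011


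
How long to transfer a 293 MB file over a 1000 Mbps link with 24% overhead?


Effective throughput = 1000 * (1 - 24/100) = 760 Mbps
File size in Mb = 293 * 8 = 2344 Mb
Time = 2344 / 760
Time = 3.0842 seconds


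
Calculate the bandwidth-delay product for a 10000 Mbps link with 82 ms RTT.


BDP = bandwidth * RTT
= 10000 Mbps * 82 ms
= 10000 * 1e6 * 82 / 1000 bits
= 820000000 bits
= 102500000 bytes
= 100097.6562 KB
BDP = 820000000 bits (102500000 bytes)


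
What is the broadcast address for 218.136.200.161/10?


Network: 218.128.0.0/10
Host bits = 22
Set all host bits to 1:
Broadcast: 218.191.255.255


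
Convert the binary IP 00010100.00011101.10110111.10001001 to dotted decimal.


00010100 = 20
00011101 = 29
10110111 = 183
10001001 = 137
IP: 20.29.183.137


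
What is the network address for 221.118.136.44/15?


IP:   11011101.01110110.10001000.00101100
Mask: 11111111.11111110.00000000.00000000
AND operation:
Net:  11011101.01110110.00000000.00000000
Network: 221.118.0.0/15


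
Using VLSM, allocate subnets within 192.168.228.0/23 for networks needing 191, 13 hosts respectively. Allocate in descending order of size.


191 hosts -> /24 (254 usable): 192.168.228.0/24
13 hosts -> /28 (14 usable): 192.168.229.0/28
Allocation: 192.168.228.0/24 (191 hosts, 254 usable); 192.168.229.0/28 (13 hosts, 14 usable)


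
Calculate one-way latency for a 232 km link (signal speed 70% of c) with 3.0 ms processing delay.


Speed = 0.7 * 3e5 km/s = 210000 km/s
Propagation delay = 232 / 210000 = 0.0011 s = 1.1048 ms
Processing delay = 3.0 ms
Total one-way latency = 4.1048 ms


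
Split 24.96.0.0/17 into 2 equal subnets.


New prefix = 17 + 1 = 18
Each subnet has 16384 addresses
  24.96.0.0/18
  24.96.64.0/18
Subnets: 24.96.0.0/18, 24.96.64.0/18


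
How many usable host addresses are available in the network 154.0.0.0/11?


Host bits = 32 - 11 = 21
Total addresses = 2^21 = 2097152
Usable = total - 2 (network and broadcast)
Usable hosts: 2097150


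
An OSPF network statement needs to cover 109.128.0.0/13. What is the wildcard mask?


Subnet mask: 255.248.0.0
Wildcard = 255.255.255.255 - subnet mask
255 - 255 = 0
255 - 248 = 7
255 - 0 = 255
255 - 0 = 255
Wildcard: 0.7.255.255


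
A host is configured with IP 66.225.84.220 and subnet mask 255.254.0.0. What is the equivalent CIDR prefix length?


Binary: 11111111.11111110.00000000.00000000
Count leading 1s
Prefix: /15


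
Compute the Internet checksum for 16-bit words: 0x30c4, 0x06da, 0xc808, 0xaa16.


Sum all words (with carry folding):
+ 0x30c4 = 0x30c4
+ 0x06da = 0x379e
+ 0xc808 = 0xffa6
+ 0xaa16 = 0xa9bd
One's complement: ~0xa9bd
Checksum = 0x5642


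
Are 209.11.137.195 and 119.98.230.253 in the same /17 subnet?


Mask: 255.255.128.0
209.11.137.195 AND mask = 209.11.128.0
119.98.230.253 AND mask = 119.98.128.0
No, different subnets (209.11.128.0 vs 119.98.128.0)


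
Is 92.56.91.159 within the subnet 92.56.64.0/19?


Subnet network: 92.56.64.0
Test IP AND mask: 92.56.64.0
Yes, 92.56.91.159 is in 92.56.64.0/19


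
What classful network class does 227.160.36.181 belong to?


First octet: 227
Binary: 11100011
1110xxxx -> Class D (224-239)
Class D (multicast), default mask N/A


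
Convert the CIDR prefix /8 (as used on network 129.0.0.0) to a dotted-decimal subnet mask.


/8 means 8 network bits, 24 host bits
Binary: 11111111000000000000000000000000
Mask: 255.0.0.0


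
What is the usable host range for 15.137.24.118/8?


Network: 15.0.0.0
Broadcast: 15.255.255.255
First usable = network + 1
Last usable = broadcast - 1
Range: 15.0.0.1 to 15.255.255.254


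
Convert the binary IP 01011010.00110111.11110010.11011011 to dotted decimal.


01011010 = 90
00110111 = 55
11110010 = 242
11011011 = 219
IP: 90.55.242.219


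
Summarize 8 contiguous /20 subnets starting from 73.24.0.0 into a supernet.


Original prefix: /20
Number of subnets: 8 = 2^3
New prefix = 20 - 3 = 17
Supernet: 73.24.0.0/17


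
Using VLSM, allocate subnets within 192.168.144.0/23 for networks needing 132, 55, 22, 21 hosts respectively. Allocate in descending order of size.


132 hosts -> /24 (254 usable): 192.168.144.0/24
55 hosts -> /26 (62 usable): 192.168.145.0/26
22 hosts -> /27 (30 usable): 192.168.145.64/27
21 hosts -> /27 (30 usable): 192.168.145.96/27
Allocation: 192.168.144.0/24 (132 hosts, 254 usable); 192.168.145.0/26 (55 hosts, 62 usable); 192.168.145.64/27 (22 hosts, 30 usable); 192.168.145.96/27 (21 hosts, 30 usable)


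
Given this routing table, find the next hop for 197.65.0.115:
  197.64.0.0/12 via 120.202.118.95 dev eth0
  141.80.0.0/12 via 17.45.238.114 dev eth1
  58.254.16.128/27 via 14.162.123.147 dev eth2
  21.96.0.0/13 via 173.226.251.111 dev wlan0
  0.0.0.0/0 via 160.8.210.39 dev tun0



Longest prefix match for 197.65.0.115:
  /12 197.64.0.0: MATCH
  /12 141.80.0.0: no
  /27 58.254.16.128: no
  /13 21.96.0.0: no
  /0 0.0.0.0: MATCH
Selected: next-hop 120.202.118.95 via eth0 (matched /12)


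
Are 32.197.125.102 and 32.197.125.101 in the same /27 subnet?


Mask: 255.255.255.224
32.197.125.102 AND mask = 32.197.125.96
32.197.125.101 AND mask = 32.197.125.96
Yes, same subnet (32.197.125.96)


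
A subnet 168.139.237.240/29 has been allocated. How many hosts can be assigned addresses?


Host bits = 32 - 29 = 3
Total addresses = 2^3 = 8
Usable = total - 2 (network and broadcast)
Usable hosts: 6


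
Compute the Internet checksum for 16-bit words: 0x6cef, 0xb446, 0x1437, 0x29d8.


Sum all words (with carry folding):
+ 0x6cef = 0x6cef
+ 0xb446 = 0x2136
+ 0x1437 = 0x356d
+ 0x29d8 = 0x5f45
One's complement: ~0x5f45
Checksum = 0xa0ba


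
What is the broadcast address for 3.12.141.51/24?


Network: 3.12.141.0/24
Host bits = 8
Set all host bits to 1:
Broadcast: 3.12.141.255


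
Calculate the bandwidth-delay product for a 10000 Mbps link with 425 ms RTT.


BDP = bandwidth * RTT
= 10000 Mbps * 425 ms
= 10000 * 1e6 * 425 / 1000 bits
= 4250000000 bits
= 531250000 bytes
= 518798.8281 KB
BDP = 4250000000 bits (531250000 bytes)


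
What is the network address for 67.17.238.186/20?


IP:   01000011.00010001.11101110.10111010
Mask: 11111111.11111111.11110000.00000000
AND operation:
Net:  01000011.00010001.11100000.00000000
Network: 67.17.224.0/20


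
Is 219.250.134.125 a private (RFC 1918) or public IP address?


RFC 1918 private ranges:
  10.0.0.0/8 (10.0.0.0 - 10.255.255.255)
  172.16.0.0/12 (172.16.0.0 - 172.31.255.255)
  192.168.0.0/16 (192.168.0.0 - 192.168.255.255)
Public (not in any RFC 1918 range)


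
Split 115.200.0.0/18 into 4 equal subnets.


New prefix = 18 + 2 = 20
Each subnet has 4096 addresses
  115.200.0.0/20
  115.200.16.0/20
  115.200.32.0/20
  115.200.48.0/20
Subnets: 115.200.0.0/20, 115.200.16.0/20, 115.200.32.0/20, 115.200.48.0/20


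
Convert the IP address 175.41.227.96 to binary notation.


175 = 10101111
41 = 00101001
227 = 11100011
96 = 01100000
Binary: 10101111.00101001.11100011.01100000


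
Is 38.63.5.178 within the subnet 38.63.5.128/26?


Subnet network: 38.63.5.128
Test IP AND mask: 38.63.5.128
Yes, 38.63.5.178 is in 38.63.5.128/26


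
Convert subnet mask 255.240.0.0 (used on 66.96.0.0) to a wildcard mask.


Subnet mask: 255.240.0.0
Wildcard = 255.255.255.255 - subnet mask
255 - 255 = 0
255 - 240 = 15
255 - 0 = 255
255 - 0 = 255
Wildcard: 0.15.255.255


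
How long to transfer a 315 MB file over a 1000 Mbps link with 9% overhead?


Effective throughput = 1000 * (1 - 9/100) = 910 Mbps
File size in Mb = 315 * 8 = 2520 Mb
Time = 2520 / 910
Time = 2.7692 seconds


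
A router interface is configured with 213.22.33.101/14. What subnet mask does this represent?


/14 means 14 network bits, 18 host bits
Binary: 11111111111111000000000000000000
Mask: 255.252.0.0


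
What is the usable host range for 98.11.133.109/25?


Network: 98.11.133.0
Broadcast: 98.11.133.127
First usable = network + 1
Last usable = broadcast - 1
Range: 98.11.133.1 to 98.11.133.126


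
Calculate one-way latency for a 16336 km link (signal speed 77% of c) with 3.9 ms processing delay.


Speed = 0.77 * 3e5 km/s = 231000 km/s
Propagation delay = 16336 / 231000 = 0.0707 s = 70.7186 ms
Processing delay = 3.9 ms
Total one-way latency = 74.6186 ms


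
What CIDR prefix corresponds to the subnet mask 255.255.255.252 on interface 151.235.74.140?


Binary: 11111111.11111111.11111111.11111100
Count leading 1s
Prefix: /30


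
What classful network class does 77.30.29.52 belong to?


First octet: 77
Binary: 01001101
0xxxxxxx -> Class A (1-126)
Class A, default mask 255.0.0.0 (/8)


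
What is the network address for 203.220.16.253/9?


IP:   11001011.11011100.00010000.11111101
Mask: 11111111.10000000.00000000.00000000
AND operation:
Net:  11001011.10000000.00000000.00000000
Network: 203.128.0.0/9


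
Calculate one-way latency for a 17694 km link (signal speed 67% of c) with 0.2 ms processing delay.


Speed = 0.67 * 3e5 km/s = 201000 km/s
Propagation delay = 17694 / 201000 = 0.088 s = 88.0299 ms
Processing delay = 0.2 ms
Total one-way latency = 88.2299 ms


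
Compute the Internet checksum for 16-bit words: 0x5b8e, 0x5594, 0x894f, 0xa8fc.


Sum all words (with carry folding):
+ 0x5b8e = 0x5b8e
+ 0x5594 = 0xb122
+ 0x894f = 0x3a72
+ 0xa8fc = 0xe36e
One's complement: ~0xe36e
Checksum = 0x1c91


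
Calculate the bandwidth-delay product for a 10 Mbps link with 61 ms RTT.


BDP = bandwidth * RTT
= 10 Mbps * 61 ms
= 10 * 1e6 * 61 / 1000 bits
= 610000 bits
= 76250 bytes
= 74.4629 KB
BDP = 610000 bits (76250 bytes)


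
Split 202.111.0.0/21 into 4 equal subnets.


New prefix = 21 + 2 = 23
Each subnet has 512 addresses
  202.111.0.0/23
  202.111.2.0/23
  202.111.4.0/23
  202.111.6.0/23
Subnets: 202.111.0.0/23, 202.111.2.0/23, 202.111.4.0/23, 202.111.6.0/23


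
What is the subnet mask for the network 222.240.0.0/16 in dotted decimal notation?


/16 means 16 network bits, 16 host bits
Binary: 11111111111111110000000000000000
Mask: 255.255.0.0


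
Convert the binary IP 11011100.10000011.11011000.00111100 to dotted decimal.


11011100 = 220
10000011 = 131
11011000 = 216
00111100 = 60
IP: 220.131.216.60


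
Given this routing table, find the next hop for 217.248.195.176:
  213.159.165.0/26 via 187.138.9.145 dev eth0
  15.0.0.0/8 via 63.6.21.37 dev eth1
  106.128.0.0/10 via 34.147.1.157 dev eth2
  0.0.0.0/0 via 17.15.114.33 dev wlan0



Longest prefix match for 217.248.195.176:
  /26 213.159.165.0: no
  /8 15.0.0.0: no
  /10 106.128.0.0: no
  /0 0.0.0.0: MATCH
Selected: next-hop 17.15.114.33 via wlan0 (matched /0)


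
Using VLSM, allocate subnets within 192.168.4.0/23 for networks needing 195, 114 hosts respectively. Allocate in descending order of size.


195 hosts -> /24 (254 usable): 192.168.4.0/24
114 hosts -> /25 (126 usable): 192.168.5.0/25
Allocation: 192.168.4.0/24 (195 hosts, 254 usable); 192.168.5.0/25 (114 hosts, 126 usable)


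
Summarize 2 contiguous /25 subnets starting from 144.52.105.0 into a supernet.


Original prefix: /25
Number of subnets: 2 = 2^1
New prefix = 25 - 1 = 24
Supernet: 144.52.105.0/24


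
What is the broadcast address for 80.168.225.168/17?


Network: 80.168.128.0/17
Host bits = 15
Set all host bits to 1:
Broadcast: 80.168.255.255


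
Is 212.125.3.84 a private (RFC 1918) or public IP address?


RFC 1918 private ranges:
  10.0.0.0/8 (10.0.0.0 - 10.255.255.255)
  172.16.0.0/12 (172.16.0.0 - 172.31.255.255)
  192.168.0.0/16 (192.168.0.0 - 192.168.255.255)
Public (not in any RFC 1918 range)


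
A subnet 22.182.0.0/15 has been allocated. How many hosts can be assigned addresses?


Host bits = 32 - 15 = 17
Total addresses = 2^17 = 131072
Usable = total - 2 (network and broadcast)
Usable hosts: 131070


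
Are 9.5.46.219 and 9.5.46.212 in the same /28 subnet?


Mask: 255.255.255.240
9.5.46.219 AND mask = 9.5.46.208
9.5.46.212 AND mask = 9.5.46.208
Yes, same subnet (9.5.46.208)


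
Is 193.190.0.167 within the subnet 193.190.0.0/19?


Subnet network: 193.190.0.0
Test IP AND mask: 193.190.0.0
Yes, 193.190.0.167 is in 193.190.0.0/19


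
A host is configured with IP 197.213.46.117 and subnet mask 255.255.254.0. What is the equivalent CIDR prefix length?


Binary: 11111111.11111111.11111110.00000000
Count leading 1s
Prefix: /23


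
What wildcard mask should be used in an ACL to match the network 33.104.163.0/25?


Subnet mask: 255.255.255.128
Wildcard = 255.255.255.255 - subnet mask
255 - 255 = 0
255 - 255 = 0
255 - 255 = 0
255 - 128 = 127
Wildcard: 0.0.0.127


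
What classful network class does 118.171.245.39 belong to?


First octet: 118
Binary: 01110110
0xxxxxxx -> Class A (1-126)
Class A, default mask 255.0.0.0 (/8)


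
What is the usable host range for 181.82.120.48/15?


Network: 181.82.0.0
Broadcast: 181.83.255.255
First usable = network + 1
Last usable = broadcast - 1
Range: 181.82.0.1 to 181.83.255.254


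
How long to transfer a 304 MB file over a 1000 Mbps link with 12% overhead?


Effective throughput = 1000 * (1 - 12/100) = 880 Mbps
File size in Mb = 304 * 8 = 2432 Mb
Time = 2432 / 880
Time = 2.7636 seconds


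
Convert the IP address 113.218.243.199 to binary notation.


113 = 01110001
218 = 11011010
243 = 11110011
199 = 11000111
Binary: 01110001.11011010.11110011.11000111


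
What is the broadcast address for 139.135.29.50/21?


Network: 139.135.24.0/21
Host bits = 11
Set all host bits to 1:
Broadcast: 139.135.31.255


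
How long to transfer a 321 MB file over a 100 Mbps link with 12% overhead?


Effective throughput = 100 * (1 - 12/100) = 88 Mbps
File size in Mb = 321 * 8 = 2568 Mb
Time = 2568 / 88
Time = 29.1818 seconds


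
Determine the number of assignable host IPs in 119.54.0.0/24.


Host bits = 32 - 24 = 8
Total addresses = 2^8 = 256
Usable = total - 2 (network and broadcast)
Usable hosts: 254


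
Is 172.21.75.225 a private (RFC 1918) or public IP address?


RFC 1918 private ranges:
  10.0.0.0/8 (10.0.0.0 - 10.255.255.255)
  172.16.0.0/12 (172.16.0.0 - 172.31.255.255)
  192.168.0.0/16 (192.168.0.0 - 192.168.255.255)
Private (in 172.16.0.0/12)


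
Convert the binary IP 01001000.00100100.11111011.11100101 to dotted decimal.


01001000 = 72
00100100 = 36
11111011 = 251
11100101 = 229
IP: 72.36.251.229


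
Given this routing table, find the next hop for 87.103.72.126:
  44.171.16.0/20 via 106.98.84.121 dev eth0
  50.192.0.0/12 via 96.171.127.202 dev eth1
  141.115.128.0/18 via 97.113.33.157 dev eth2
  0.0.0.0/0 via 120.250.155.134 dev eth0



Longest prefix match for 87.103.72.126:
  /20 44.171.16.0: no
  /12 50.192.0.0: no
  /18 141.115.128.0: no
  /0 0.0.0.0: MATCH
Selected: next-hop 120.250.155.134 via eth0 (matched /0)


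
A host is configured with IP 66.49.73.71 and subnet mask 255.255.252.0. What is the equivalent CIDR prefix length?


Binary: 11111111.11111111.11111100.00000000
Count leading 1s
Prefix: /22


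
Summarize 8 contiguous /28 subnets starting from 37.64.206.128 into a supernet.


Original prefix: /28
Number of subnets: 8 = 2^3
New prefix = 28 - 3 = 25
Supernet: 37.64.206.128/25


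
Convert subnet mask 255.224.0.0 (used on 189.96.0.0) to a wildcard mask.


Subnet mask: 255.224.0.0
Wildcard = 255.255.255.255 - subnet mask
255 - 255 = 0
255 - 224 = 31
255 - 0 = 255
255 - 0 = 255
Wildcard: 0.31.255.255


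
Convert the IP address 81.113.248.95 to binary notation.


81 = 01010001
113 = 01110001
248 = 11111000
95 = 01011111
Binary: 01010001.01110001.11111000.01011111


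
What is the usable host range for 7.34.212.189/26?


Network: 7.34.212.128
Broadcast: 7.34.212.191
First usable = network + 1
Last usable = broadcast - 1
Range: 7.34.212.129 to 7.34.212.190


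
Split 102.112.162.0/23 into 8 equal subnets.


New prefix = 23 + 3 = 26
Each subnet has 64 addresses
  102.112.162.0/26
  102.112.162.64/26
  102.112.162.128/26
  102.112.162.192/26
  102.112.163.0/26
  102.112.163.64/26
  102.112.163.128/26
  102.112.163.192/26
Subnets: 102.112.162.0/26, 102.112.162.64/26, 102.112.162.128/26, 102.112.162.192/26, 102.112.163.0/26, 102.112.163.64/26, 102.112.163.128/26, 102.112.163.192/26


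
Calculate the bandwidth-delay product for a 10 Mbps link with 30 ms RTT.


BDP = bandwidth * RTT
= 10 Mbps * 30 ms
= 10 * 1e6 * 30 / 1000 bits
= 300000 bits
= 37500 bytes
= 36.6211 KB
BDP = 300000 bits (37500 bytes)


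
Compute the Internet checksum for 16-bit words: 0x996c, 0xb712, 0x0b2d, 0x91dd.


Sum all words (with carry folding):
+ 0x996c = 0x996c
+ 0xb712 = 0x507f
+ 0x0b2d = 0x5bac
+ 0x91dd = 0xed89
One's complement: ~0xed89
Checksum = 0x1276


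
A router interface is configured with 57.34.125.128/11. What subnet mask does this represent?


/11 means 11 network bits, 21 host bits
Binary: 11111111111000000000000000000000
Mask: 255.224.0.0


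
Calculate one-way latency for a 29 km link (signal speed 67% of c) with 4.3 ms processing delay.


Speed = 0.67 * 3e5 km/s = 201000 km/s
Propagation delay = 29 / 201000 = 0.0001 s = 0.1443 ms
Processing delay = 4.3 ms
Total one-way latency = 4.4443 ms


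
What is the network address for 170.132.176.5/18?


IP:   10101010.10000100.10110000.00000101
Mask: 11111111.11111111.11000000.00000000
AND operation:
Net:  10101010.10000100.10000000.00000000
Network: 170.132.128.0/18


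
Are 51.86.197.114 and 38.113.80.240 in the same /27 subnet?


Mask: 255.255.255.224
51.86.197.114 AND mask = 51.86.197.96
38.113.80.240 AND mask = 38.113.80.224
No, different subnets (51.86.197.96 vs 38.113.80.224)


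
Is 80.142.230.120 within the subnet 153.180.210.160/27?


Subnet network: 153.180.210.160
Test IP AND mask: 80.142.230.96
No, 80.142.230.120 is not in 153.180.210.160/27


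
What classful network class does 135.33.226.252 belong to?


First octet: 135
Binary: 10000111
10xxxxxx -> Class B (128-191)
Class B, default mask 255.255.0.0 (/16)


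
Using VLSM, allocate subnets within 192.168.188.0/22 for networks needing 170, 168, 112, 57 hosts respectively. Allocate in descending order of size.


170 hosts -> /24 (254 usable): 192.168.188.0/24
168 hosts -> /24 (254 usable): 192.168.189.0/24
112 hosts -> /25 (126 usable): 192.168.190.0/25
57 hosts -> /26 (62 usable): 192.168.190.128/26
Allocation: 192.168.188.0/24 (170 hosts, 254 usable); 192.168.189.0/24 (168 hosts, 254 usable); 192.168.190.0/25 (112 hosts, 126 usable); 192.168.190.128/26 (57 hosts, 62 usable)


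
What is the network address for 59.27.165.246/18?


IP:   00111011.00011011.10100101.11110110
Mask: 11111111.11111111.11000000.00000000
AND operation:
Net:  00111011.00011011.10000000.00000000
Network: 59.27.128.0/18


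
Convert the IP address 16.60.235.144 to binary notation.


16 = 00010000
60 = 00111100
235 = 11101011
144 = 10010000
Binary: 00010000.00111100.11101011.10010000


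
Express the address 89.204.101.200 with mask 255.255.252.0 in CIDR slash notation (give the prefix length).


Binary: 11111111.11111111.11111100.00000000
Count leading 1s
Prefix: /22


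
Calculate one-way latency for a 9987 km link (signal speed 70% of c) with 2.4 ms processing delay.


Speed = 0.7 * 3e5 km/s = 210000 km/s
Propagation delay = 9987 / 210000 = 0.0476 s = 47.5571 ms
Processing delay = 2.4 ms
Total one-way latency = 49.9571 ms


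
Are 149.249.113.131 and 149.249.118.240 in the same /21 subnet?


Mask: 255.255.248.0
149.249.113.131 AND mask = 149.249.112.0
149.249.118.240 AND mask = 149.249.112.0
Yes, same subnet (149.249.112.0)


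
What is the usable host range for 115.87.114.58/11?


Network: 115.64.0.0
Broadcast: 115.95.255.255
First usable = network + 1
Last usable = broadcast - 1
Range: 115.64.0.1 to 115.95.255.254


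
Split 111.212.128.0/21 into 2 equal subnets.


New prefix = 21 + 1 = 22
Each subnet has 1024 addresses
  111.212.128.0/22
  111.212.132.0/22
Subnets: 111.212.128.0/22, 111.212.132.0/22


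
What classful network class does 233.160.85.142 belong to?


First octet: 233
Binary: 11101001
1110xxxx -> Class D (224-239)
Class D (multicast), default mask N/A


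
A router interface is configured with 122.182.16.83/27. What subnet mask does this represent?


/27 means 27 network bits, 5 host bits
Binary: 11111111111111111111111111100000
Mask: 255.255.255.224


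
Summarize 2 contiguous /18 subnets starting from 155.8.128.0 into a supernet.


Original prefix: /18
Number of subnets: 2 = 2^1
New prefix = 18 - 1 = 17
Supernet: 155.8.128.0/17


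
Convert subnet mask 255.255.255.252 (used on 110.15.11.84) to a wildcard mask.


Subnet mask: 255.255.255.252
Wildcard = 255.255.255.255 - subnet mask
255 - 255 = 0
255 - 255 = 0
255 - 255 = 0
255 - 252 = 3
Wildcard: 0.0.0.3


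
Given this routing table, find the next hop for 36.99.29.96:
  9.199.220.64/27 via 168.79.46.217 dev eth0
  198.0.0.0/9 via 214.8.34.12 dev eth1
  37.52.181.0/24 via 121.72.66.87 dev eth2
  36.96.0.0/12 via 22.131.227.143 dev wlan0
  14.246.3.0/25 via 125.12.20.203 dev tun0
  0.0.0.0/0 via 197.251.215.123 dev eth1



Longest prefix match for 36.99.29.96:
  /27 9.199.220.64: no
  /9 198.0.0.0: no
  /24 37.52.181.0: no
  /12 36.96.0.0: MATCH
  /25 14.246.3.0: no
  /0 0.0.0.0: MATCH
Selected: next-hop 22.131.227.143 via wlan0 (matched /12)


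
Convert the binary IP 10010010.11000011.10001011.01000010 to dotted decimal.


10010010 = 146
11000011 = 195
10001011 = 139
01000010 = 66
IP: 146.195.139.66


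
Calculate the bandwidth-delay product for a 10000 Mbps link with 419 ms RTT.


BDP = bandwidth * RTT
= 10000 Mbps * 419 ms
= 10000 * 1e6 * 419 / 1000 bits
= 4190000000 bits
= 523750000 bytes
= 511474.6094 KB
BDP = 4190000000 bits (523750000 bytes)


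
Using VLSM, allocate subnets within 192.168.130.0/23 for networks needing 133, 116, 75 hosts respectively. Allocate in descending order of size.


133 hosts -> /24 (254 usable): 192.168.130.0/24
116 hosts -> /25 (126 usable): 192.168.131.0/25
75 hosts -> /25 (126 usable): 192.168.131.128/25
Allocation: 192.168.130.0/24 (133 hosts, 254 usable); 192.168.131.0/25 (116 hosts, 126 usable); 192.168.131.128/25 (75 hosts, 126 usable)


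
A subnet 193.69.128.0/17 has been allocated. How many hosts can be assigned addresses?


Host bits = 32 - 17 = 15
Total addresses = 2^15 = 32768
Usable = total - 2 (network and broadcast)
Usable hosts: 32766


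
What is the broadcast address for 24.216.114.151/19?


Network: 24.216.96.0/19
Host bits = 13
Set all host bits to 1:
Broadcast: 24.216.127.255


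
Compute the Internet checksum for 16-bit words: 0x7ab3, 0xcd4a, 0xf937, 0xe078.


Sum all words (with carry folding):
+ 0x7ab3 = 0x7ab3
+ 0xcd4a = 0x47fe
+ 0xf937 = 0x4136
+ 0xe078 = 0x21af
One's complement: ~0x21af
Checksum = 0xde50


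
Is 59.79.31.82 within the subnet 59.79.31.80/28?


Subnet network: 59.79.31.80
Test IP AND mask: 59.79.31.80
Yes, 59.79.31.82 is in 59.79.31.80/28


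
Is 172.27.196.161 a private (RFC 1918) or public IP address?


RFC 1918 private ranges:
  10.0.0.0/8 (10.0.0.0 - 10.255.255.255)
  172.16.0.0/12 (172.16.0.0 - 172.31.255.255)
  192.168.0.0/16 (192.168.0.0 - 192.168.255.255)
Private (in 172.16.0.0/12)


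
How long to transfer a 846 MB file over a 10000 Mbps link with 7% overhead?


Effective throughput = 10000 * (1 - 7/100) = 9300 Mbps
File size in Mb = 846 * 8 = 6768 Mb
Time = 6768 / 9300
Time = 0.7277 seconds


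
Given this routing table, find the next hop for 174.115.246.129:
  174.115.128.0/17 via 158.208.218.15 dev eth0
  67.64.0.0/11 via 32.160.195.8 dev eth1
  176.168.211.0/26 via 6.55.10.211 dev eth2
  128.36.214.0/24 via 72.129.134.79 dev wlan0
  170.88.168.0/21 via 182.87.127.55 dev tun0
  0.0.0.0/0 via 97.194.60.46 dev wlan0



Longest prefix match for 174.115.246.129:
  /17 174.115.128.0: MATCH
  /11 67.64.0.0: no
  /26 176.168.211.0: no
  /24 128.36.214.0: no
  /21 170.88.168.0: no
  /0 0.0.0.0: MATCH
Selected: next-hop 158.208.218.15 via eth0 (matched /17)


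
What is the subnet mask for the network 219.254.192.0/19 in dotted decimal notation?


/19 means 19 network bits, 13 host bits
Binary: 11111111111111111110000000000000
Mask: 255.255.224.0


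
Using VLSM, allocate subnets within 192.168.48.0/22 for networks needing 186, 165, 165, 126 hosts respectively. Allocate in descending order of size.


186 hosts -> /24 (254 usable): 192.168.48.0/24
165 hosts -> /24 (254 usable): 192.168.49.0/24
165 hosts -> /24 (254 usable): 192.168.50.0/24
126 hosts -> /25 (126 usable): 192.168.51.0/25
Allocation: 192.168.48.0/24 (186 hosts, 254 usable); 192.168.49.0/24 (165 hosts, 254 usable); 192.168.50.0/24 (165 hosts, 254 usable); 192.168.51.0/25 (126 hosts, 126 usable)


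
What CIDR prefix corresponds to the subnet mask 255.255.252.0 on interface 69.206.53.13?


Binary: 11111111.11111111.11111100.00000000
Count leading 1s
Prefix: /22


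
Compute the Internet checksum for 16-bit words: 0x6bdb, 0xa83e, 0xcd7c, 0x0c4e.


Sum all words (with carry folding):
+ 0x6bdb = 0x6bdb
+ 0xa83e = 0x141a
+ 0xcd7c = 0xe196
+ 0x0c4e = 0xede4
One's complement: ~0xede4
Checksum = 0x121b


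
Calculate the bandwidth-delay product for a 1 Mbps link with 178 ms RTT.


BDP = bandwidth * RTT
= 1 Mbps * 178 ms
= 1 * 1e6 * 178 / 1000 bits
= 178000 bits
= 22250 bytes
= 21.7285 KB
BDP = 178000 bits (22250 bytes)


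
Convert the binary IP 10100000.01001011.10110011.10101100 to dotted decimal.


10100000 = 160
01001011 = 75
10110011 = 179
10101100 = 172
IP: 160.75.179.172


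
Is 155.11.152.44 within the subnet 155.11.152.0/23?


Subnet network: 155.11.152.0
Test IP AND mask: 155.11.152.0
Yes, 155.11.152.44 is in 155.11.152.0/23


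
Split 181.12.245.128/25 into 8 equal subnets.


New prefix = 25 + 3 = 28
Each subnet has 16 addresses
  181.12.245.128/28
  181.12.245.144/28
  181.12.245.160/28
  181.12.245.176/28
  181.12.245.192/28
  181.12.245.208/28
  181.12.245.224/28
  181.12.245.240/28
Subnets: 181.12.245.128/28, 181.12.245.144/28, 181.12.245.160/28, 181.12.245.176/28, 181.12.245.192/28, 181.12.245.208/28, 181.12.245.224/28, 181.12.245.240/28


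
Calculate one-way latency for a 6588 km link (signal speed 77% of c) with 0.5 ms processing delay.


Speed = 0.77 * 3e5 km/s = 231000 km/s
Propagation delay = 6588 / 231000 = 0.0285 s = 28.5195 ms
Processing delay = 0.5 ms
Total one-way latency = 29.0195 ms


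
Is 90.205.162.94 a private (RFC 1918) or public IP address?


RFC 1918 private ranges:
  10.0.0.0/8 (10.0.0.0 - 10.255.255.255)
  172.16.0.0/12 (172.16.0.0 - 172.31.255.255)
  192.168.0.0/16 (192.168.0.0 - 192.168.255.255)
Public (not in any RFC 1918 range)


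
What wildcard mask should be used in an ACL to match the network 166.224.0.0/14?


Subnet mask: 255.252.0.0
Wildcard = 255.255.255.255 - subnet mask
255 - 255 = 0
255 - 252 = 3
255 - 0 = 255
255 - 0 = 255
Wildcard: 0.3.255.255


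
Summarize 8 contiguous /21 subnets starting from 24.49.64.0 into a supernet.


Original prefix: /21
Number of subnets: 8 = 2^3
New prefix = 21 - 3 = 18
Supernet: 24.49.64.0/18


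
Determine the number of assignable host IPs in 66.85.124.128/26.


Host bits = 32 - 26 = 6
Total addresses = 2^6 = 64
Usable = total - 2 (network and broadcast)
Usable hosts: 62


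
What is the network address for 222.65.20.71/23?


IP:   11011110.01000001.00010100.01000111
Mask: 11111111.11111111.11111110.00000000
AND operation:
Net:  11011110.01000001.00010100.00000000
Network: 222.65.20.0/23


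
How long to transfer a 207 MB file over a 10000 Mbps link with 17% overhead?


Effective throughput = 10000 * (1 - 17/100) = 8300 Mbps
File size in Mb = 207 * 8 = 1656 Mb
Time = 1656 / 8300
Time = 0.1995 seconds


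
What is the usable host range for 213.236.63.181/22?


Network: 213.236.60.0
Broadcast: 213.236.63.255
First usable = network + 1
Last usable = broadcast - 1
Range: 213.236.60.1 to 213.236.63.254


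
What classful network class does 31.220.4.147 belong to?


First octet: 31
Binary: 00011111
0xxxxxxx -> Class A (1-126)
Class A, default mask 255.0.0.0 (/8)


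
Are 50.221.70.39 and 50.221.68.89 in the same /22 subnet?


Mask: 255.255.252.0
50.221.70.39 AND mask = 50.221.68.0
50.221.68.89 AND mask = 50.221.68.0
Yes, same subnet (50.221.68.0)


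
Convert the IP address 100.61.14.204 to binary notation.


100 = 01100100
61 = 00111101
14 = 00001110
204 = 11001100
Binary: 01100100.00111101.00001110.11001100


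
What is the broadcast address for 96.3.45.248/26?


Network: 96.3.45.192/26
Host bits = 6
Set all host bits to 1:
Broadcast: 96.3.45.255


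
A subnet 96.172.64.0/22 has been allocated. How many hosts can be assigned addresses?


Host bits = 32 - 22 = 10
Total addresses = 2^10 = 1024
Usable = total - 2 (network and broadcast)
Usable hosts: 1022


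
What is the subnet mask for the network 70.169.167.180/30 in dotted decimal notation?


/30 means 30 network bits, 2 host bits
Binary: 11111111111111111111111111111100
Mask: 255.255.255.252


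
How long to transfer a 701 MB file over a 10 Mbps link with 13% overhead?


Effective throughput = 10 * (1 - 13/100) = 8.7 Mbps
File size in Mb = 701 * 8 = 5608 Mb
Time = 5608 / 8.7
Time = 644.5977 seconds
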